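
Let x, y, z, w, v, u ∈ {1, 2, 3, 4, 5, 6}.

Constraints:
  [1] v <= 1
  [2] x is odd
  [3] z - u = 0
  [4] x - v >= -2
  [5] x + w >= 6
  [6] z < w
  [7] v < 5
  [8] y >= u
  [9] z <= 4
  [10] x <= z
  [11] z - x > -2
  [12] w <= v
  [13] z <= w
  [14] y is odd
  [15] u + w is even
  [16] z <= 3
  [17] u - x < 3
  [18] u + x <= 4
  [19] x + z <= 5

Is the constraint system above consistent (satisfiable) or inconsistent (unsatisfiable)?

From constraints 10 and 16: x ≤ z ≤ 3. From constraints 1 and 12: w ≤ v ≤ 1. Hence x + w ≤ 4. But constraint 5 requires x + w ≥ 6, and 6 > 4. Contradiction.

Unsatisfiable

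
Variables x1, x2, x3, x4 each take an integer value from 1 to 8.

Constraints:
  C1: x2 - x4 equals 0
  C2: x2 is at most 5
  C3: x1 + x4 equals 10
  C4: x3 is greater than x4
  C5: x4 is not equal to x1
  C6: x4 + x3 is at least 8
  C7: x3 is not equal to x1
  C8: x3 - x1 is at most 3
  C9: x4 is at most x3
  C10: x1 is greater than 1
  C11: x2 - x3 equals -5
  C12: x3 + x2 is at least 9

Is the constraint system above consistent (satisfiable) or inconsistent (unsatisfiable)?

Try x1 = 7, x2 = 3, x3 = 8, x4 = 3.
Check constraint 1: x2 - x4 = 0; constraint 3: x1 + x4 = 10. The remaining constraints are straightforward to verify.

Satisfiable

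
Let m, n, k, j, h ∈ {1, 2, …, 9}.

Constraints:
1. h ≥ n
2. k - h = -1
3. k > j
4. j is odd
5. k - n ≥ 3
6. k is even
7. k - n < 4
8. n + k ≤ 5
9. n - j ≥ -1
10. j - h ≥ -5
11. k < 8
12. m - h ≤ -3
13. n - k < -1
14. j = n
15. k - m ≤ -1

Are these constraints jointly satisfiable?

Constraints 5, 9, 10, 12, and 15 give h − m ≥ 3, m − k ≥ 1, k − n ≥ 3, n − j ≥ -1, j − h ≥ -5.
Adding all 5 inequalities: the left sides telescope to 0, and the right sides sum to 3 + 1 + 3 + (-1) + (-5) = 1. So 0 ≥ 1, which is false.

Unsatisfiable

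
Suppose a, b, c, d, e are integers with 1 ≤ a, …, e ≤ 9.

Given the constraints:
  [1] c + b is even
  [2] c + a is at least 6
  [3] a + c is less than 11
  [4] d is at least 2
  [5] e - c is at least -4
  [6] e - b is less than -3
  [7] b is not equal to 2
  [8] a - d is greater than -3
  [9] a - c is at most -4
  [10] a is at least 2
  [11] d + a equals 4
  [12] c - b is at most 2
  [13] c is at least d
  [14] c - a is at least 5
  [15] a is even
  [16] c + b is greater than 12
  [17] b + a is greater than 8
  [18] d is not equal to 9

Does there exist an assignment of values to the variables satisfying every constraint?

Setting (a, b, c, d, e) = (2, 7, 7, 2, 3) satisfies everything: constraint 2: c + a = 9; constraint 3: a + c = 9, and the others follow.

Satisfiable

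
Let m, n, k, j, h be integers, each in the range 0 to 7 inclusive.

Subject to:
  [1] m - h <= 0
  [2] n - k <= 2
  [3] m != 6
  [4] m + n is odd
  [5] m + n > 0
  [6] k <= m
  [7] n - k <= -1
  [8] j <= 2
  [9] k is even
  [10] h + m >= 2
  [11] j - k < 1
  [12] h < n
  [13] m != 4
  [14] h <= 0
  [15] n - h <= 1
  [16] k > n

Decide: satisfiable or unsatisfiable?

Constraints 1, 6, 12, and 16 give m ≤ h, h < n, n < k, k ≤ m. Chaining: m ≤ h < n < k ≤ m, which forces m < m — impossible.

Unsatisfiable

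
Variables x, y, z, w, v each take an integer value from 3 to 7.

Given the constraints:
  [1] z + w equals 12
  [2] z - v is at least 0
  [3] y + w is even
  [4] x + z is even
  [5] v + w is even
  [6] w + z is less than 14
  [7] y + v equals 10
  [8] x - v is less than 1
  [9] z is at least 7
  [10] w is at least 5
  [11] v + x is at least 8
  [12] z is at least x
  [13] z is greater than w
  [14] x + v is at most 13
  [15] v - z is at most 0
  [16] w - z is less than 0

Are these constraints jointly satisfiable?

Satisfiable

Setting (x, y, z, w, v) = (5, 5, 7, 5, 5) satisfies everything: constraint 1: z + w = 12; constraint 2: z - v = 2; constraint 6: w + z = 12, and the others follow.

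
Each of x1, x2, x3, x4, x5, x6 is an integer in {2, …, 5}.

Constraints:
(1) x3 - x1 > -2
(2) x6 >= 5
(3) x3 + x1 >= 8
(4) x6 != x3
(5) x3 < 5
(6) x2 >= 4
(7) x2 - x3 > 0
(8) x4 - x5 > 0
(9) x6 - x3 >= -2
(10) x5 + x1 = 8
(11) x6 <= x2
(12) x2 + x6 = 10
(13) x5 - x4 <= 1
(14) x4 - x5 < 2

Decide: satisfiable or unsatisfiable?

Setting (x1, x2, x3, x4, x5, x6) = (4, 5, 4, 5, 4, 5) satisfies everything: constraint 1: x3 - x1 = 0; constraint 3: x3 + x1 = 8; constraint 7: x2 - x3 = 1, and the others follow.

Satisfiable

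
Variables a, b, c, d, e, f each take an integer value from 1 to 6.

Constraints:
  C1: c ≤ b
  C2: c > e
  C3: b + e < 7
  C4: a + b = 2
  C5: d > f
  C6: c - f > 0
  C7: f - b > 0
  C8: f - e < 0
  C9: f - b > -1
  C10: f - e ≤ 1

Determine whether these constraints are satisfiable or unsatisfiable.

Unsatisfiable

Constraints 1, 2, 7, and 8 give b < f, f < e, e < c, c ≤ b. Chaining: b < f < e < c ≤ b, which forces b < b — impossible.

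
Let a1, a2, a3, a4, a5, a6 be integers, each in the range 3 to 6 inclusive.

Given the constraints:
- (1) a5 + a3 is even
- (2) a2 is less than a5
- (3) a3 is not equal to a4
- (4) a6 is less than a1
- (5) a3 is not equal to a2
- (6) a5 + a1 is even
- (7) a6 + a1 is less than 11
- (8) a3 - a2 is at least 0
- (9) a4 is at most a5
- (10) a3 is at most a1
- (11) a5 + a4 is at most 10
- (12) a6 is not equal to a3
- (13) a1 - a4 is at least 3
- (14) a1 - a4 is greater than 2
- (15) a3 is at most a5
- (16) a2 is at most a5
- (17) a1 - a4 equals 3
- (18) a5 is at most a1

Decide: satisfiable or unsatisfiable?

The assignment a1 = 6, a2 = 3, a3 = 6, a4 = 3, a5 = 6, a6 = 3 works:
  constraint 7 holds since a6 + a1 = 9.
  constraint 8 holds since a3 - a2 = 3.
  constraint 11 holds since a5 + a4 = 9.
The rest check out directly.

Satisfiable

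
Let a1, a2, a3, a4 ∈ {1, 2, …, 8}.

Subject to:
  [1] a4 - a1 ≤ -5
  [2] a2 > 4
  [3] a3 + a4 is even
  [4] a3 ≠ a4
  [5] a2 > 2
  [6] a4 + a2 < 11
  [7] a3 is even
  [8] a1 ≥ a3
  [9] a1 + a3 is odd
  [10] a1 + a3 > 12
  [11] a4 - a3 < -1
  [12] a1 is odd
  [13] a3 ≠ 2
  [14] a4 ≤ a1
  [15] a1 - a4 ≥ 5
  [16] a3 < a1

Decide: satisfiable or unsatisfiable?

The assignment a1 = 7, a2 = 6, a3 = 6, a4 = 2 works:
  constraint 1 holds since a4 - a1 = -5.
  constraint 6 holds since a4 + a2 = 8.
The rest check out directly.

Satisfiable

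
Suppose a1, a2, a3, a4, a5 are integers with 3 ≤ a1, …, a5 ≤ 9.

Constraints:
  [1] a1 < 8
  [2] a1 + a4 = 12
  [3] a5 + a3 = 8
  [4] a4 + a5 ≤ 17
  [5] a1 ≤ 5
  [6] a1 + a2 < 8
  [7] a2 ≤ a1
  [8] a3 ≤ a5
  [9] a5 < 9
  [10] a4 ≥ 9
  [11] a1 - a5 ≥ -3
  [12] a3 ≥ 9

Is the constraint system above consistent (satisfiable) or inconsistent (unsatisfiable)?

From constraint 10: a4 ≥ 9. From constraints 8 and 12: a5 ≥ a3 ≥ 9. Hence a4 + a5 ≥ 18. But constraint 4 requires a4 + a5 ≤ 17, and 17 < 18. Contradiction.

Unsatisfiable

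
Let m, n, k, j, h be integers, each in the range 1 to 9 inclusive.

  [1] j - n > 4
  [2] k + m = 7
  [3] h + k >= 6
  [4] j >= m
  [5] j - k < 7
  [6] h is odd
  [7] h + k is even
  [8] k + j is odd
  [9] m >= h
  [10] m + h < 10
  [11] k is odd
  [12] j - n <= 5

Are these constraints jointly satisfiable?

Satisfiable

Try m = 4, n = 3, k = 3, j = 8, h = 3.
Check constraint 1: j - n = 5; constraint 2: k + m = 7; constraint 3: h + k = 6. The remaining constraints are straightforward to verify.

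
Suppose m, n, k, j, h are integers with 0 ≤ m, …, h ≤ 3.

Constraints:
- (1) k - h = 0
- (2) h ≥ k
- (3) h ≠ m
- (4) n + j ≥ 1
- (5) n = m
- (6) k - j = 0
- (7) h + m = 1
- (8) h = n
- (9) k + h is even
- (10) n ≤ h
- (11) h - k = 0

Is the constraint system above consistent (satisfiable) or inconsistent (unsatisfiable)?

Unsatisfiable

From constraints 5 and 8, h = n = m, so h = m. But constraint 3 says h ≠ m. Contradiction.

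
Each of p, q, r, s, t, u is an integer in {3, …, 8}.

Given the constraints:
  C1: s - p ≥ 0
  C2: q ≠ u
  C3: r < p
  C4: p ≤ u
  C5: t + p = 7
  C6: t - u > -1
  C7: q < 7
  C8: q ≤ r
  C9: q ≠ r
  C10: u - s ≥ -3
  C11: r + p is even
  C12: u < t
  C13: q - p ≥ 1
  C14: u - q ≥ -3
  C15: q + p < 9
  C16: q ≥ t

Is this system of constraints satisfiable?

Constraints 3, 4, 8, 12, and 16 give r < p, p ≤ u, u < t, t ≤ q, q ≤ r. Chaining: r < p ≤ u < t ≤ q ≤ r, which forces r < r — impossible.

Unsatisfiable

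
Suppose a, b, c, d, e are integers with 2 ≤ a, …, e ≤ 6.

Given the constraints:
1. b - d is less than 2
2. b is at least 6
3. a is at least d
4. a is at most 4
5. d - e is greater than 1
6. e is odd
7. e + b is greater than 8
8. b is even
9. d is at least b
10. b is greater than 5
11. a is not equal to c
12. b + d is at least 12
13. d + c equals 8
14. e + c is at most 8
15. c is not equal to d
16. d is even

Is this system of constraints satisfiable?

Unsatisfiable

From constraints 2 and 9: d ≥ b and b ≥ 6, so d ≥ 6. From constraints 3 and 4: d ≤ a and a ≤ 4, so d ≤ 4. But 4 < 6, so no value of d works.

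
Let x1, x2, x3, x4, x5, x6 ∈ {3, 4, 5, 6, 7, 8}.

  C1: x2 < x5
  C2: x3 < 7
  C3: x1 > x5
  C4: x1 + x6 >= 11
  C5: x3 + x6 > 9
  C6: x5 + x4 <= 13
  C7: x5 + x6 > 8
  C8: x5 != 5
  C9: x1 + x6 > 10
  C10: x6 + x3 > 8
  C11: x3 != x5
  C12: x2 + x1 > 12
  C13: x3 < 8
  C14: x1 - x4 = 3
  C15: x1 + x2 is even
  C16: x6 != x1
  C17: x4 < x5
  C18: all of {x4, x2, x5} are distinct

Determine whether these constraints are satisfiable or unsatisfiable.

Setting (x1, x2, x3, x4, x5, x6) = (8, 6, 6, 5, 7, 4) satisfies everything: constraint 4: x1 + x6 = 12; constraint 5: x3 + x6 = 10, and the others follow.

Satisfiable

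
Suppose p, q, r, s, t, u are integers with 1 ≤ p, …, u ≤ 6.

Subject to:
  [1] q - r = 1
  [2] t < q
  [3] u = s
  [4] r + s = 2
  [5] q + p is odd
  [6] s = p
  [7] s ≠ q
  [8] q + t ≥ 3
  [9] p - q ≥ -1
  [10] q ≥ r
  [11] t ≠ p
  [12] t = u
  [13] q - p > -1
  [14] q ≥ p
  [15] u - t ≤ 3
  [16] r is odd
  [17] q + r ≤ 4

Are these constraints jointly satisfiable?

Unsatisfiable

From constraints 3, 6, and 12, t = u = s = p, so t = p. But constraint 11 says t ≠ p. Contradiction.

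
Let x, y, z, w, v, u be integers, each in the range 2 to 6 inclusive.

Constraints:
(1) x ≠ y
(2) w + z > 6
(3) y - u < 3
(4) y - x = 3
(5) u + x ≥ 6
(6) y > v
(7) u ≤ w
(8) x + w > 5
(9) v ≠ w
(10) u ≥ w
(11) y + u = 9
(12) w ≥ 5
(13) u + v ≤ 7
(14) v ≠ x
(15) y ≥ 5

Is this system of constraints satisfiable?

From constraint 15: y ≥ 5. From constraints 10 and 12: u ≥ w ≥ 5. Hence y + u ≥ 10. But constraint 11 requires y + u = 9, and 9 < 10. Contradiction.

Unsatisfiable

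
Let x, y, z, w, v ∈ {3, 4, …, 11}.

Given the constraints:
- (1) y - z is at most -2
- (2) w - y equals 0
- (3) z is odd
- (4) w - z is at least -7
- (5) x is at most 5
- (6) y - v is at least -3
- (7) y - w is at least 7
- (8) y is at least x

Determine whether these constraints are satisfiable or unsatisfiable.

Unsatisfiable

Constraints 1, 4, and 7 give w − z ≥ -7, z − y ≥ 2, y − w ≥ 7.
Adding all 3 inequalities: the left sides telescope to 0, and the right sides sum to (-7) + 2 + 7 = 2. So 0 ≥ 2, which is false.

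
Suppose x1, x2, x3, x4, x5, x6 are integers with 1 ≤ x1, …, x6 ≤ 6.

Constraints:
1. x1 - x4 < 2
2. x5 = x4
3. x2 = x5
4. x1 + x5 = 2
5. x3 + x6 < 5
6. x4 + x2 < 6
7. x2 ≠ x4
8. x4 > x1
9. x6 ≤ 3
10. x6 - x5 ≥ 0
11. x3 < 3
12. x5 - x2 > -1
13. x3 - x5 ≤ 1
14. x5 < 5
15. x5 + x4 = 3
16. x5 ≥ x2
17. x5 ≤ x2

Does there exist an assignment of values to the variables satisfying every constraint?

Unsatisfiable

From constraints 2 and 3, x2 = x5 = x4, so x2 = x4. But constraint 7 says x2 ≠ x4. Contradiction.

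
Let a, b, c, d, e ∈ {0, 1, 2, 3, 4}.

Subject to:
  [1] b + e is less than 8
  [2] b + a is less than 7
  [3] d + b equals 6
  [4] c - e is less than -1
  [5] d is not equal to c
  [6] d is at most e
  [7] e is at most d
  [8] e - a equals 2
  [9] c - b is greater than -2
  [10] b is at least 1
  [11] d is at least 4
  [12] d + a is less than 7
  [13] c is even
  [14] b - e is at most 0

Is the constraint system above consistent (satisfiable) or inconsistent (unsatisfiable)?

The assignment a = 2, b = 2, c = 2, d = 4, e = 4 works:
  constraint 1 holds since b + e = 6.
  constraint 2 holds since b + a = 4.
The rest check out directly.

Satisfiable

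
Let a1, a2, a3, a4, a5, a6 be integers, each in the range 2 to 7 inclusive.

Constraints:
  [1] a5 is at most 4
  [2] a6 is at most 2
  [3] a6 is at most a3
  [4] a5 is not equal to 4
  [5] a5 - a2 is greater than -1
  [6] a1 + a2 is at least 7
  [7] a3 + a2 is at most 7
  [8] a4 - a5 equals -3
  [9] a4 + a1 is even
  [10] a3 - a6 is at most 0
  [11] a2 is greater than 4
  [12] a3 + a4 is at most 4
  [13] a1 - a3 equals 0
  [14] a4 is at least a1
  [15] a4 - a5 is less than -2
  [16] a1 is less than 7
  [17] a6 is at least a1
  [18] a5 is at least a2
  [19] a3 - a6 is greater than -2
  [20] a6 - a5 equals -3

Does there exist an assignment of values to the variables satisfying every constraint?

Unsatisfiable

From constraints 2 and 17: a1 ≤ a6 ≤ 2. From constraints 1 and 18: a2 ≤ a5 ≤ 4. Hence a1 + a2 ≤ 6. But constraint 6 requires a1 + a2 ≥ 7, and 7 > 6. Contradiction.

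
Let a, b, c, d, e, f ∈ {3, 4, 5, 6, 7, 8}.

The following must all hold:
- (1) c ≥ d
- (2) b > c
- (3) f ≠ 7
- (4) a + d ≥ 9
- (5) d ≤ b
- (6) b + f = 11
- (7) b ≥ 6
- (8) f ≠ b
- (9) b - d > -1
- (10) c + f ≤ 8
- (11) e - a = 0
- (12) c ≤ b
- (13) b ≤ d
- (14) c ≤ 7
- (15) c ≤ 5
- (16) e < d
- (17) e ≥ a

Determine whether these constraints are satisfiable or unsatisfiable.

Unsatisfiable

From constraints 7 and 13: d ≥ b and b ≥ 6, so d ≥ 6. From constraints 1 and 15: d ≤ c and c ≤ 5, so d ≤ 5. But 5 < 6, so no value of d works.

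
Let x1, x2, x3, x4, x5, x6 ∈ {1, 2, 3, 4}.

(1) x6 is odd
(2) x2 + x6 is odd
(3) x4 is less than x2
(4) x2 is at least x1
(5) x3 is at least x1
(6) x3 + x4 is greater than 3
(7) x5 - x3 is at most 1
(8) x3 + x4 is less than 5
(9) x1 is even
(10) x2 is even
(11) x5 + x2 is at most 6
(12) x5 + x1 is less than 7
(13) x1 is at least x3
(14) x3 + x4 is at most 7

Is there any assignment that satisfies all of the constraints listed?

Satisfiable

Take x1 = 2, x2 = 4, x3 = 2, x4 = 2, x5 = 2, x6 = 1. Then constraint 6: x3 + x4 = 4; constraint 7: x5 - x3 = 0, and every other listed constraint is also met.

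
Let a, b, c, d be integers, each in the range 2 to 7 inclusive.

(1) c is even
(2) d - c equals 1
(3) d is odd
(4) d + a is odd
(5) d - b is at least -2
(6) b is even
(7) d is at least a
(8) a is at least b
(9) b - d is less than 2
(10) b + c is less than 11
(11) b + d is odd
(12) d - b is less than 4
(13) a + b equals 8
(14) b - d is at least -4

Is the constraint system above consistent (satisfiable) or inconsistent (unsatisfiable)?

Setting (a, b, c, d) = (4, 4, 4, 5) satisfies everything: constraint 2: d - c = 1; constraint 5: d - b = 1, and the others follow.

Satisfiable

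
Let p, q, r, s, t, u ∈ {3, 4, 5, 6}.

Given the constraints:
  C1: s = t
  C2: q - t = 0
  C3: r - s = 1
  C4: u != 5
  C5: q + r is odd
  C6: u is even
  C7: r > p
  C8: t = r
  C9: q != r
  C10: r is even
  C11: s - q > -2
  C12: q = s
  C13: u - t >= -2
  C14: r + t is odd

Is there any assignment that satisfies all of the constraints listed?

From constraints 1, 8, and 12, q = s = t = r, so q = r. But constraint 9 says q ≠ r. Contradiction.

Unsatisfiable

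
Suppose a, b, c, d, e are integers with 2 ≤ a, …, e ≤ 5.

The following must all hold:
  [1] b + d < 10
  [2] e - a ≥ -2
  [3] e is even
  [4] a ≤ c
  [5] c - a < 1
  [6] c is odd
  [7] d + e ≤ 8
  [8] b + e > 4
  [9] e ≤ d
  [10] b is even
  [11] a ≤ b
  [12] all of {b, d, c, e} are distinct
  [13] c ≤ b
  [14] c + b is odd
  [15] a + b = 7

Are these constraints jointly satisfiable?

Satisfiable

Try a = 3, b = 4, c = 3, d = 5, e = 2.
Check constraint 1: b + d = 9; constraint 2: e - a = -1. The remaining constraints are straightforward to verify.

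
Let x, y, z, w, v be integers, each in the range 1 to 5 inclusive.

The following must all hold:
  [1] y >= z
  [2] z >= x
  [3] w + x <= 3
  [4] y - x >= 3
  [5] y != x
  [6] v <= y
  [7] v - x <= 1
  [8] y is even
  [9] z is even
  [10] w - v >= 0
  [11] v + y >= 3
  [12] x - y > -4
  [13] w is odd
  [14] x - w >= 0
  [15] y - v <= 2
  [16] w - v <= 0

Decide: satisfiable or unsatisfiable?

Constraints 4, 10, 14, and 15 give y − x ≥ 3, x − w ≥ 0, w − v ≥ 0, v − y ≥ -2.
Adding all 4 inequalities: the left sides telescope to 0, and the right sides sum to 3 + 0 + 0 + (-2) = 1. So 0 ≥ 1, which is false.

Unsatisfiable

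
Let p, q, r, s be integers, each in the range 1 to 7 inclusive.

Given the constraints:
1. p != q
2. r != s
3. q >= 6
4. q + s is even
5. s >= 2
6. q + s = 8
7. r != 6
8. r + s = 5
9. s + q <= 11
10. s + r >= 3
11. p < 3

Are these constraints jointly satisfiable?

The assignment p = 1, q = 6, r = 3, s = 2 works:
  constraint 6 holds since q + s = 8.
  constraint 8 holds since r + s = 5.
  constraint 9 holds since s + q = 8.
The rest check out directly.

Satisfiable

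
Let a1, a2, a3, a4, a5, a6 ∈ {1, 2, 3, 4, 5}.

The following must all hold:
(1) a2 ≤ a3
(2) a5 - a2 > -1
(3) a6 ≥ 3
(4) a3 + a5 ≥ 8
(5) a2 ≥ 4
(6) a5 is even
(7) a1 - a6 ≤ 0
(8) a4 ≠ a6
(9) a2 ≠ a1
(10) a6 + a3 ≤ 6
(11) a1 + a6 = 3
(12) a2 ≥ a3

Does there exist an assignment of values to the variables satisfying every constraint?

Unsatisfiable

From constraint 3: a6 ≥ 3. From constraints 1 and 5: a3 ≥ a2 ≥ 4. Hence a6 + a3 ≥ 7. But constraint 10 requires a6 + a3 ≤ 6, and 6 < 7. Contradiction.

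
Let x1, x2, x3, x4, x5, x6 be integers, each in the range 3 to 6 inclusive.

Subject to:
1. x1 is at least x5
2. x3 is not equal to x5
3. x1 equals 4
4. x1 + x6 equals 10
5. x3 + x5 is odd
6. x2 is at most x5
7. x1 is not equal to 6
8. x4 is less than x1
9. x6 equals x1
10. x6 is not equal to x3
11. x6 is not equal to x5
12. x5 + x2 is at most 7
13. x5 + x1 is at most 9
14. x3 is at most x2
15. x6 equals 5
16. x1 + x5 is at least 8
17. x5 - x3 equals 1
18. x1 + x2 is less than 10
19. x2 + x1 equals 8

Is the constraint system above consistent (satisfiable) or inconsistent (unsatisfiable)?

Constraint 15 fixes x6 = 5 and constraint 3 fixes x1 = 4, but constraint 9 requires x6 = x1. Since 5 ≠ 4, contradiction.

Unsatisfiable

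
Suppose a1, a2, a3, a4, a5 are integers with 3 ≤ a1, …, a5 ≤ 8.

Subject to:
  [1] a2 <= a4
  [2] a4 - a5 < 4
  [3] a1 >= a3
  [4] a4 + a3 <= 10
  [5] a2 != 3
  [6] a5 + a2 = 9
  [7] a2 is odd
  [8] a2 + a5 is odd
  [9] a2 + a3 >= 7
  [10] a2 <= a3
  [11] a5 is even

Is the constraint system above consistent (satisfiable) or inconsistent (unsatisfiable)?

Setting (a1, a2, a3, a4, a5) = (7, 5, 5, 5, 4) satisfies everything: constraint 2: a4 - a5 = 1; constraint 4: a4 + a3 = 10, and the others follow.

Satisfiable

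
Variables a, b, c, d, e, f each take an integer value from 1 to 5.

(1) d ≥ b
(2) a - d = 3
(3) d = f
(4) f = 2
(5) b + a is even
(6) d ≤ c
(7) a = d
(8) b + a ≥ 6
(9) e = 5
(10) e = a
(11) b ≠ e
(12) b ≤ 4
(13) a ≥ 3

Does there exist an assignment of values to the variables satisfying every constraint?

Unsatisfiable

Constraint 9 fixes e = 5 and constraint 4 fixes f = 2. Constraints 3, 7, and 10 give e = a = d = f, so e = f. But 5 ≠ 2 — contradiction.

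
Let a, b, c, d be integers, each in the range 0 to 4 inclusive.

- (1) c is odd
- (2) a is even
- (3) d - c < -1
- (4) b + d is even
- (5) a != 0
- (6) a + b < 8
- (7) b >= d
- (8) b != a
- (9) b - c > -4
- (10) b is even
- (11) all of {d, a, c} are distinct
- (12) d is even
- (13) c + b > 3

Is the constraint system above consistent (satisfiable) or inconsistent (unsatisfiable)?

Try a = 4, b = 2, c = 3, d = 0.
Check constraint 3: d - c = -3; constraint 6: a + b = 6; constraint 9: b - c = -1. The remaining constraints are straightforward to verify.

Satisfiable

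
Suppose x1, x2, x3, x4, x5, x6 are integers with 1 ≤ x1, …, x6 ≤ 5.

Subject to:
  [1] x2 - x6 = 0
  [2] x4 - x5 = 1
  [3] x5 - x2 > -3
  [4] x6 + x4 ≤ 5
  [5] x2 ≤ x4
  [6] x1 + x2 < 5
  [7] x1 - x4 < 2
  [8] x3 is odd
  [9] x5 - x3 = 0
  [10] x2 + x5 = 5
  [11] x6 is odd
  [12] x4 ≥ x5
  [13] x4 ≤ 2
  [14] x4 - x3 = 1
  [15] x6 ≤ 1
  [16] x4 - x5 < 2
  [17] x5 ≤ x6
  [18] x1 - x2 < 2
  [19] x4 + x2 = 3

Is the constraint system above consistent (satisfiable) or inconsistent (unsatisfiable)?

Unsatisfiable

From constraints 5 and 13: x2 ≤ x4 ≤ 2. From constraints 15 and 17: x5 ≤ x6 ≤ 1. Hence x2 + x5 ≤ 3. But constraint 10 requires x2 + x5 = 5, and 5 > 3. Contradiction.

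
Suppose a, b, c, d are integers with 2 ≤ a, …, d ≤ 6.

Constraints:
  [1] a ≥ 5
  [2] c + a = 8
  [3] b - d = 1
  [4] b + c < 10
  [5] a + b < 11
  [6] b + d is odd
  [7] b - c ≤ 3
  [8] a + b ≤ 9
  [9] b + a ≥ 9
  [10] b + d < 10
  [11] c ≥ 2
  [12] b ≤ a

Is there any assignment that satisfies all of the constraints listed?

Try a = 5, b = 4, c = 3, d = 3.
Check constraint 2: c + a = 8; constraint 3: b - d = 1. The remaining constraints are straightforward to verify.

Satisfiable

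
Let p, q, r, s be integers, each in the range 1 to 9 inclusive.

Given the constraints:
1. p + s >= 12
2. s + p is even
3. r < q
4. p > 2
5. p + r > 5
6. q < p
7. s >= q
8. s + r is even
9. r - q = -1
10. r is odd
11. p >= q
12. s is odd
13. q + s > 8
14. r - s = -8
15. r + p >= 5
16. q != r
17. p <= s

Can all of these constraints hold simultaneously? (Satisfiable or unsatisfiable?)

Satisfiable

Setting (p, q, r, s) = (5, 2, 1, 9) satisfies everything: constraint 1: p + s = 14; constraint 5: p + r = 6; constraint 9: r - q = -1, and the others follow.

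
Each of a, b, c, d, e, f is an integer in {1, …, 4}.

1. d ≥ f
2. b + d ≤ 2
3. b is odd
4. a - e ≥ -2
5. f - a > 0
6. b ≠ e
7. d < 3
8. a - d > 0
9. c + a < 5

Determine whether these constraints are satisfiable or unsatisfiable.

Unsatisfiable

Constraints 1, 5, and 8 give d < a, a < f, f ≤ d. Chaining: d < a < f ≤ d, which forces d < d — impossible.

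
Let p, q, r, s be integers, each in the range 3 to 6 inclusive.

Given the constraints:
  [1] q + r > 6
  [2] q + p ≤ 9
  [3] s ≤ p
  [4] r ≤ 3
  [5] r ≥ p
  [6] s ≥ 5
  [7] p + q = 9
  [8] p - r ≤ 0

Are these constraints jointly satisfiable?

From constraints 3 and 6: p ≥ s and s ≥ 5, so p ≥ 5. From constraints 4 and 5: p ≤ r and r ≤ 3, so p ≤ 3. But 3 < 5, so no value of p works.

Unsatisfiable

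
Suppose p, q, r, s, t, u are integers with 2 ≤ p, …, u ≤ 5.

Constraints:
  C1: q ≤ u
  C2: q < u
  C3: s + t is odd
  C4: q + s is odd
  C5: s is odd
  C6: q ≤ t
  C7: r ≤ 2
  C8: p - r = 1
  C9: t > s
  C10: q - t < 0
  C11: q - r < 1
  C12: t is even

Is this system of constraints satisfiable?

One satisfying assignment is p = 3, q = 2, r = 2, s = 3, t = 4, u = 5.
For the less obvious constraints — constraint 8: p - r = 1; constraint 10: q - t = -2 — and the others hold by inspection.

Satisfiable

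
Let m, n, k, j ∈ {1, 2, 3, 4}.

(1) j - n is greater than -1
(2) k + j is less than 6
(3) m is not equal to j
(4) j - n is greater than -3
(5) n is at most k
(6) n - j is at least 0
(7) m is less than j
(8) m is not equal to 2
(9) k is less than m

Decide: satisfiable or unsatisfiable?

Unsatisfiable

Constraints 5, 6, 7, and 9 give n ≤ k, k < m, m < j, j ≤ n. Chaining: n ≤ k < m < j ≤ n, which forces n < n — impossible.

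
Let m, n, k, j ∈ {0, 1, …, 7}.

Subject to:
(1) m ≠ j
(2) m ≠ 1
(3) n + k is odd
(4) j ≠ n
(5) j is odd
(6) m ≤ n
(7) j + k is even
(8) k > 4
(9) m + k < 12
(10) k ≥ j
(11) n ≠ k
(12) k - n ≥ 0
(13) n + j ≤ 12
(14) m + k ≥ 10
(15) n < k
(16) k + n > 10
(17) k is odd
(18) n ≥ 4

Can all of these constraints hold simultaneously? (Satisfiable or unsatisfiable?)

Satisfiable

Take m = 4, n = 4, k = 7, j = 7. Then constraint 9: m + k = 11; constraint 12: k - n = 3; constraint 13: n + j = 11, and every other listed constraint is also met.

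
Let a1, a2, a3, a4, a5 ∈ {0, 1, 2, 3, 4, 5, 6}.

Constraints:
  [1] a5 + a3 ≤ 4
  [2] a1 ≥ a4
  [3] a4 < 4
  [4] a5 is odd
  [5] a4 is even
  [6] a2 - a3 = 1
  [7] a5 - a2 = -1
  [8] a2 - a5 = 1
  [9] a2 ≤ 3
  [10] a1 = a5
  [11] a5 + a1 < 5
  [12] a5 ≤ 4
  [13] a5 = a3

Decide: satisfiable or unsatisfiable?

Setting (a1, a2, a3, a4, a5) = (1, 2, 1, 0, 1) satisfies everything: constraint 1: a5 + a3 = 2; constraint 6: a2 - a3 = 1, and the others follow.

Satisfiable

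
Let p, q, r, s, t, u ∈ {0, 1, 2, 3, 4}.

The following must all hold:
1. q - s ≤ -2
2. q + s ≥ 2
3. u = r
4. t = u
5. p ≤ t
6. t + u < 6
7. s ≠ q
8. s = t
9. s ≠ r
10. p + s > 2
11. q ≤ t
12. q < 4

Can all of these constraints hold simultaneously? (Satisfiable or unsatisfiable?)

From constraints 3, 4, and 8, s = t = u = r, so s = r. But constraint 9 says s ≠ r. Contradiction.

Unsatisfiable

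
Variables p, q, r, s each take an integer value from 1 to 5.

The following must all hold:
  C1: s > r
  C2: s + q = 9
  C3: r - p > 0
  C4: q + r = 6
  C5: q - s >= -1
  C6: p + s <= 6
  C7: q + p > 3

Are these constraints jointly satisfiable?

Satisfiable

Setting (p, q, r, s) = (1, 4, 2, 5) satisfies everything: constraint 2: s + q = 9; constraint 3: r - p = 1; constraint 4: q + r = 6, and the others follow.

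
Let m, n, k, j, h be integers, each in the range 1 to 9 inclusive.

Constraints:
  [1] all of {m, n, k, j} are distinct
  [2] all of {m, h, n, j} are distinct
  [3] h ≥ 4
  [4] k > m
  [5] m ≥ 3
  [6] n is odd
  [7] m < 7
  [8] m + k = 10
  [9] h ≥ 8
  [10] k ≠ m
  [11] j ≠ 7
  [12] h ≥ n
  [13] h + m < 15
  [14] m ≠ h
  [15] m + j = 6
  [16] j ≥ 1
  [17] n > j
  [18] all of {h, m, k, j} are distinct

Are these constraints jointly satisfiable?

One satisfying assignment is m = 4, n = 3, k = 6, j = 2, h = 9.
For the less obvious constraints — constraint 8: m + k = 10; constraint 13: h + m = 13; constraint 15: m + j = 6 — and the others hold by inspection.

Satisfiable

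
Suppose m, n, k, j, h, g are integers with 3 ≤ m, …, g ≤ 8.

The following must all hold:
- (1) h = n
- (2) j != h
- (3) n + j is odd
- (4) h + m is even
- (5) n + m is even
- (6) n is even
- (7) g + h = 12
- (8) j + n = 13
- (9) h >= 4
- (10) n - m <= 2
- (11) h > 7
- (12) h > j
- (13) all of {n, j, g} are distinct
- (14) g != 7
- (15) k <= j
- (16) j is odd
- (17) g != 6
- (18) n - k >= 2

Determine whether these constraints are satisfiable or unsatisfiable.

Setting (m, n, k, j, h, g) = (8, 8, 5, 5, 8, 4) satisfies everything: constraint 7: g + h = 12; constraint 8: j + n = 13; constraint 10: n - m = 0, and the others follow.

Satisfiable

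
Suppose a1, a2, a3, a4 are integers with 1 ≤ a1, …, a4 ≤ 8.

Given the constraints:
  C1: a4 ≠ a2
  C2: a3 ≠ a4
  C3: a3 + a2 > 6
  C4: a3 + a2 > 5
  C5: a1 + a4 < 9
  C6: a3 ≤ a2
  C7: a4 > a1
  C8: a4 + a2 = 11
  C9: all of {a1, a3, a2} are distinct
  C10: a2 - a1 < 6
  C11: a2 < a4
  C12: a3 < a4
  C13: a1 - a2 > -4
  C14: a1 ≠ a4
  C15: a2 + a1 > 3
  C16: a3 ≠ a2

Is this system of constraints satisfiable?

Satisfiable

Try a1 = 1, a2 = 4, a3 = 3, a4 = 7.
Check constraint 3: a3 + a2 = 7; constraint 4: a3 + a2 = 7. The remaining constraints are straightforward to verify.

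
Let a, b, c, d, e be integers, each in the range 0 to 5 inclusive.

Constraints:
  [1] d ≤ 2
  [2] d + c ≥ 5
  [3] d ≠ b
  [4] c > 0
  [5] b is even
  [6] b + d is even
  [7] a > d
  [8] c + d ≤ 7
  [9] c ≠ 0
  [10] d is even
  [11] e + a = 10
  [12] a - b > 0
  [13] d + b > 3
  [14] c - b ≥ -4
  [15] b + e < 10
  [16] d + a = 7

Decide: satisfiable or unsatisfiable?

Try a = 5, b = 4, c = 3, d = 2, e = 5.
Check constraint 2: d + c = 5; constraint 8: c + d = 5. The remaining constraints are straightforward to verify.

Satisfiable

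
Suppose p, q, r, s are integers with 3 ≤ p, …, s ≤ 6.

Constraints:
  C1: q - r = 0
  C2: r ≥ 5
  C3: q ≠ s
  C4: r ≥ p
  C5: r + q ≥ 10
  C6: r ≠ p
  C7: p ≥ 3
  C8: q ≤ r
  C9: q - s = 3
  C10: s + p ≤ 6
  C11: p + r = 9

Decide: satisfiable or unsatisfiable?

Satisfiable

The assignment p = 3, q = 6, r = 6, s = 3 works:
  constraint 1 holds since q - r = 0.
  constraint 5 holds since r + q = 12.
The rest check out directly.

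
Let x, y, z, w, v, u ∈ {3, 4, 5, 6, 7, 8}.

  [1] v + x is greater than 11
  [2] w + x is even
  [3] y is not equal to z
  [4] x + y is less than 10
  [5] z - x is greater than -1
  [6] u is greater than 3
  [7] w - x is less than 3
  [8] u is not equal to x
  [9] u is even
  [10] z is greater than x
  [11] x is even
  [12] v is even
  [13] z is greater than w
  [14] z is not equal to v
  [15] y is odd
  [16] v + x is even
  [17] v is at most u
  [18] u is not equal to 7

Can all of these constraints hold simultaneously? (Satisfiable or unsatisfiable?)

Try x = 6, y = 3, z = 7, w = 6, v = 8, u = 8.
Check constraint 1: v + x = 14; constraint 4: x + y = 9. The remaining constraints are straightforward to verify.

Satisfiable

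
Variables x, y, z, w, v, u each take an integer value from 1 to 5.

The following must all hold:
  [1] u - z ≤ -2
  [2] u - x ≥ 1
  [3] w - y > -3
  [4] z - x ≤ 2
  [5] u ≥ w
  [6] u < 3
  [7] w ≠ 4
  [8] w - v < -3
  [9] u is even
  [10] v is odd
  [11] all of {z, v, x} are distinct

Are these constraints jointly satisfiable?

Unsatisfiable

Constraints 1, 2, and 4 give x − z ≥ -2, z − u ≥ 2, u − x ≥ 1.
Adding all 3 inequalities: the left sides telescope to 0, and the right sides sum to (-2) + 2 + 1 = 1. So 0 ≥ 1, which is false.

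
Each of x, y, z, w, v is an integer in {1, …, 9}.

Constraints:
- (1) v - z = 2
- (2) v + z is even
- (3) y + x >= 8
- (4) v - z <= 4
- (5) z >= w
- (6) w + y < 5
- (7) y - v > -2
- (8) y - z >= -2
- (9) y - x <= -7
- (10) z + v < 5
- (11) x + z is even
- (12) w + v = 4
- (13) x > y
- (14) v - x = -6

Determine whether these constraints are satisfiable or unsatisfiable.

Satisfiable

Take x = 9, y = 2, z = 1, w = 1, v = 3. Then constraint 1: v - z = 2; constraint 3: y + x = 11, and every other listed constraint is also met.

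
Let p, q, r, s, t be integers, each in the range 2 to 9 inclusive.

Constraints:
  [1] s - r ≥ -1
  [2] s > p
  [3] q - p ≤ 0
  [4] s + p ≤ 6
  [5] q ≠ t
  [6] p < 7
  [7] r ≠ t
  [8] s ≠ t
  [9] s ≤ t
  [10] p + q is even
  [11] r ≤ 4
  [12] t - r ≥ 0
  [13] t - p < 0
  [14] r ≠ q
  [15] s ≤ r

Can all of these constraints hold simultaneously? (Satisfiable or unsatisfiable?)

Unsatisfiable

Constraints 2, 12, 13, and 15 give r ≤ t, t < p, p < s, s ≤ r. Chaining: r ≤ t < p < s ≤ r, which forces r < r — impossible.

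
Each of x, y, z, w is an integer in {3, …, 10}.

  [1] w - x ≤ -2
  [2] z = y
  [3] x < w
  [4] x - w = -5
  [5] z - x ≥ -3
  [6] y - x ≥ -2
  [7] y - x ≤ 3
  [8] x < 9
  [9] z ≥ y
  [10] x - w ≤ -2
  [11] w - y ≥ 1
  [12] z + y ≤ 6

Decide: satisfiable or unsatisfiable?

Unsatisfiable

Constraints 1, 6, and 11 give x − w ≥ 2, w − y ≥ 1, y − x ≥ -2.
Adding all 3 inequalities: the left sides telescope to 0, and the right sides sum to 2 + 1 + (-2) = 1. So 0 ≥ 1, which is false.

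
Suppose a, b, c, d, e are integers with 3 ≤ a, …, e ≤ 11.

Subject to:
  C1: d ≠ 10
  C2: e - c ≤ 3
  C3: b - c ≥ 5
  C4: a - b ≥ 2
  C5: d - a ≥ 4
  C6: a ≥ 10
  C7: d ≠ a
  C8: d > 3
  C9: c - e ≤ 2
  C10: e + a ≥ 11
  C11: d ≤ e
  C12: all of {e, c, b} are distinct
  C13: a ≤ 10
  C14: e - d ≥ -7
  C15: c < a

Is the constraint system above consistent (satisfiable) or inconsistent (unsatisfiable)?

Unsatisfiable

Constraints 2, 3, 4, 5, and 14 give a − b ≥ 2, b − c ≥ 5, c − e ≥ -3, e − d ≥ -7, d − a ≥ 4.
Adding all 5 inequalities: the left sides telescope to 0, and the right sides sum to 2 + 5 + (-3) + (-7) + 4 = 1. So 0 ≥ 1, which is false.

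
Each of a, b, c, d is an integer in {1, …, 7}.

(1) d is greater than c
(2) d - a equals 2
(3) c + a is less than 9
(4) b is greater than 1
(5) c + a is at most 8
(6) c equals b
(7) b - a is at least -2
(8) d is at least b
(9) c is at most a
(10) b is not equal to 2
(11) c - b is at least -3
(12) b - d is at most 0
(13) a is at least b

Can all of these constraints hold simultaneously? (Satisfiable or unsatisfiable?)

Satisfiable

One satisfying assignment is a = 3, b = 3, c = 3, d = 5.
For the less obvious constraints — constraint 2: d - a = 2; constraint 3: c + a = 6; constraint 5: c + a = 6 — and the others hold by inspection.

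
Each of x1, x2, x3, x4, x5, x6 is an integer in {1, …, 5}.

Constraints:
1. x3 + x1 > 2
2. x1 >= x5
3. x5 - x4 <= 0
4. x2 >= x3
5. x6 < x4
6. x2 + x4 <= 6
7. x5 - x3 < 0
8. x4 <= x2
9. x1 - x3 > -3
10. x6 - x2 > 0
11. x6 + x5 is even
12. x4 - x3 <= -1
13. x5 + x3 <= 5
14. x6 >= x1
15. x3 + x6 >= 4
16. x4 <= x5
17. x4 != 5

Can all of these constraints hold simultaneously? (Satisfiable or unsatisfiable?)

Constraints 4, 5, 10, and 12 give x2 < x6, x6 < x4, x4 < x3, x3 ≤ x2. Chaining: x2 < x6 < x4 < x3 ≤ x2, which forces x2 < x2 — impossible.

Unsatisfiable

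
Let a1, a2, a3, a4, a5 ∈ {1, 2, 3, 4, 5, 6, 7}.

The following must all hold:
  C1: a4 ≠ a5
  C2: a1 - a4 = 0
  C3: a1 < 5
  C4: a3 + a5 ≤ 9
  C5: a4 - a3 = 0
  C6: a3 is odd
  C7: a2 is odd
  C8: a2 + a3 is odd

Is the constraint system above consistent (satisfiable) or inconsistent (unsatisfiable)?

Constraint 7 makes a2 odd and constraint 6 makes a3 odd, so a2 + a3 must be even. Constraint 8 says a2 + a3 is odd — contradiction.

Unsatisfiable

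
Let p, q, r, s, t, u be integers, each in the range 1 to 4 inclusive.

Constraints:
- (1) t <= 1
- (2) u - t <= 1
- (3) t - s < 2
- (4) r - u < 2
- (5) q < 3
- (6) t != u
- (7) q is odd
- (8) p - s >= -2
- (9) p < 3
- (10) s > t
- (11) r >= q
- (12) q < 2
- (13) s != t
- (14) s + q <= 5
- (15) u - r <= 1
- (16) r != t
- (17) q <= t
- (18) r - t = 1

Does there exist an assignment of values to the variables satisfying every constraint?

Setting (p, q, r, s, t, u) = (1, 1, 2, 2, 1, 2) satisfies everything: constraint 2: u - t = 1; constraint 3: t - s = -1; constraint 4: r - u = 0, and the others follow.

Satisfiable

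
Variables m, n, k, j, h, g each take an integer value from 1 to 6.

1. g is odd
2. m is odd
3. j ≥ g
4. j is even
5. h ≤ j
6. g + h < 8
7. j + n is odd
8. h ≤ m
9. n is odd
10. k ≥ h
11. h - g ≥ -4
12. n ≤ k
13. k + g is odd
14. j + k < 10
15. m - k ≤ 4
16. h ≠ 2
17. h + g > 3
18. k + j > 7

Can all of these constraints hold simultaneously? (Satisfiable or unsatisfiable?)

Setting (m, n, k, j, h, g) = (5, 1, 2, 6, 1, 5) satisfies everything: constraint 6: g + h = 6; constraint 11: h - g = -4, and the others follow.

Satisfiable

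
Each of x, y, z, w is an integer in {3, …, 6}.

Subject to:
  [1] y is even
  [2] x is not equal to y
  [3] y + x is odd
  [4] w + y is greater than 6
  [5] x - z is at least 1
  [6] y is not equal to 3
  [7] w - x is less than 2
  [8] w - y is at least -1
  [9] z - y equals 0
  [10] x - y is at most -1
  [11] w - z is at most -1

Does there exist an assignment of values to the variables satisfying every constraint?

Unsatisfiable

Constraints 5, 8, 10, and 11 give x − z ≥ 1, z − w ≥ 1, w − y ≥ -1, y − x ≥ 1.
Adding all 4 inequalities: the left sides telescope to 0, and the right sides sum to 1 + 1 + (-1) + 1 = 2. So 0 ≥ 2, which is false.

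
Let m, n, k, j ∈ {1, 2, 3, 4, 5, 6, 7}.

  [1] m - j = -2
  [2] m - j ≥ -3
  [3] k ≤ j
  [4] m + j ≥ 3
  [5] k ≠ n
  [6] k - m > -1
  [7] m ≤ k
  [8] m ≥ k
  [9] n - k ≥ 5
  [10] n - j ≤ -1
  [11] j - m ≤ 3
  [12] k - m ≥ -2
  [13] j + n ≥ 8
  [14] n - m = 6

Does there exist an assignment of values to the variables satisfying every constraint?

Unsatisfiable

Constraints 9, 10, 11, and 12 give j − n ≥ 1, n − k ≥ 5, k − m ≥ -2, m − j ≥ -3.
Adding all 4 inequalities: the left sides telescope to 0, and the right sides sum to 1 + 5 + (-2) + (-3) = 1. So 0 ≥ 1, which is false.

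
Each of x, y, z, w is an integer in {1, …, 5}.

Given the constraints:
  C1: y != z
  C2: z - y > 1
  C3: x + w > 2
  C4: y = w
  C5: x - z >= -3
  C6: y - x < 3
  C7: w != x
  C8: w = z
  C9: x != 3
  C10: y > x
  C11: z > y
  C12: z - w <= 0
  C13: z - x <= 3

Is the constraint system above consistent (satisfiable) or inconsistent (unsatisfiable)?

Unsatisfiable

From constraints 4 and 8, y = w = z, so y = z. But constraint 1 says y ≠ z. Contradiction.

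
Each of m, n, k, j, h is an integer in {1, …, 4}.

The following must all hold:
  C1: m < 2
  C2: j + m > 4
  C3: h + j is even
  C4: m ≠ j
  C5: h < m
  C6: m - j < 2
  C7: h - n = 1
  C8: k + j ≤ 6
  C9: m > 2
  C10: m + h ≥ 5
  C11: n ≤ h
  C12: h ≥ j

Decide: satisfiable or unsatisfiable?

From constraint 9: m ≥ 3. From constraint 1: m ≤ 1. But 1 < 3, so no value of m works.

Unsatisfiable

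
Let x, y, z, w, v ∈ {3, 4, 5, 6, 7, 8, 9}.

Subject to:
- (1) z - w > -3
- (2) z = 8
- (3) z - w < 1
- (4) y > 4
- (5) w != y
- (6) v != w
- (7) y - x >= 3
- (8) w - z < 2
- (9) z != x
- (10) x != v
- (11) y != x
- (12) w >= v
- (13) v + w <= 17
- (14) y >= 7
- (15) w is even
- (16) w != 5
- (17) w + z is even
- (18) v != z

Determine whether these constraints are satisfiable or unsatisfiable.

Take x = 4, y = 9, z = 8, w = 8, v = 6. Then constraint 1: z - w = 0; constraint 3: z - w = 0, and every other listed constraint is also met.

Satisfiable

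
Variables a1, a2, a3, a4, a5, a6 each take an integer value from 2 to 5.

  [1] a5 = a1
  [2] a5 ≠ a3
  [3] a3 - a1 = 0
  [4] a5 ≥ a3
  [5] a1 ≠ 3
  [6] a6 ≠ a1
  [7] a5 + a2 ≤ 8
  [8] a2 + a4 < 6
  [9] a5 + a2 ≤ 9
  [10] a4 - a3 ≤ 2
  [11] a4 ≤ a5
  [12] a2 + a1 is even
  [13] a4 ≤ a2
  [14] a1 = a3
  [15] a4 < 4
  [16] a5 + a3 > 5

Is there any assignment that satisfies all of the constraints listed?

From constraints 1 and 14, a5 = a1 = a3, so a5 = a3. But constraint 2 says a5 ≠ a3. Contradiction.

Unsatisfiable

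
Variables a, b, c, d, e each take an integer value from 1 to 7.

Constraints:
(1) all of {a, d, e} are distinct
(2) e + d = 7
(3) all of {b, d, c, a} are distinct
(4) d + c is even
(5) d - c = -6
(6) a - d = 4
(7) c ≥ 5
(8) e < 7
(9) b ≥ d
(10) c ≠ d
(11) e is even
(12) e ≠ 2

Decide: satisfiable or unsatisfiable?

Satisfiable

The assignment a = 5, b = 6, c = 7, d = 1, e = 6 works:
  constraint 2 holds since e + d = 7.
  constraint 5 holds since d - c = -6.
  constraint 6 holds since a - d = 4.
The rest check out directly.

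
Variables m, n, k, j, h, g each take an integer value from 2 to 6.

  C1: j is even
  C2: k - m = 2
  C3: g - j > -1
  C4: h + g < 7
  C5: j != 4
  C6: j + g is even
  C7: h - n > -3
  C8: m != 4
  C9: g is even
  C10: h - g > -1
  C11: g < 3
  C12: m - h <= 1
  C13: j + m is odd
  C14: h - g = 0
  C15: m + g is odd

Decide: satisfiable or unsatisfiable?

The assignment m = 3, n = 3, k = 5, j = 2, h = 2, g = 2 works:
  constraint 2 holds since k - m = 2.
  constraint 3 holds since g - j = 0.
  constraint 4 holds since h + g = 4.
The rest check out directly.

Satisfiable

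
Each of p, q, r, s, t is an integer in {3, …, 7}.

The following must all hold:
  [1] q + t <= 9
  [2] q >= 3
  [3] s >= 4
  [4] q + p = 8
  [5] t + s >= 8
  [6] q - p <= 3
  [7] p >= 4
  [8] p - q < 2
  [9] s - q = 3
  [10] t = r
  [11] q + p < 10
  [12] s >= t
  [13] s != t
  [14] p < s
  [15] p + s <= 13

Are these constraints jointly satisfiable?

Satisfiable

The assignment p = 4, q = 4, r = 4, s = 7, t = 4 works:
  constraint 1 holds since q + t = 8.
  constraint 4 holds since q + p = 8.
  constraint 5 holds since t + s = 11.
The rest check out directly.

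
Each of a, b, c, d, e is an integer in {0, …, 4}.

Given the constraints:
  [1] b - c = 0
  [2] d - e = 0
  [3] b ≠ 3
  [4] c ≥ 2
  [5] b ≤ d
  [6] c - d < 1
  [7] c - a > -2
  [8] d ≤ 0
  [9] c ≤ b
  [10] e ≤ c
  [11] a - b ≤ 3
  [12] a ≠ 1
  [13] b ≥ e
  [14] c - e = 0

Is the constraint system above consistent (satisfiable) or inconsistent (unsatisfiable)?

Unsatisfiable

From constraints 4 and 9: b ≥ c and c ≥ 2, so b ≥ 2. From constraints 5 and 8: b ≤ d and d ≤ 0, so b ≤ 0. But 0 < 2, so no value of b works.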